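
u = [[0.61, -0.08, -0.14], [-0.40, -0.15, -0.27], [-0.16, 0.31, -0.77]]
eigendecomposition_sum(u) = [[(0.63-0j), (-0.08+0j), -0.05+0.00j],[(-0.26+0j), (0.03+0j), 0.02-0.00j],[-0.13+0.00j, 0.02+0.00j, (0.01-0j)]] + [[(-0.01+0.06j), (-0+0.3j), (-0.05-0.31j)], [(-0.07+0.31j), -0.09+1.49j, -0.14-1.58j], [-0.02+0.31j, (0.15+1.47j), (-0.39-1.51j)]] + [[(-0.01-0.06j), -0.00-0.30j, -0.05+0.31j], [-0.07-0.31j, (-0.09-1.49j), (-0.14+1.58j)], [-0.02-0.31j, 0.15-1.47j, -0.39+1.51j]]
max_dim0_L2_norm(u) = 0.83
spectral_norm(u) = 0.91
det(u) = 0.16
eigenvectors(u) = [[(0.91+0j),(-0.14+0.01j),(-0.14-0.01j)], [(-0.38+0j),-0.71+0.00j,-0.71-0.00j], [-0.18+0.00j,(-0.69+0.11j),(-0.69-0.11j)]]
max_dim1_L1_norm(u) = 1.24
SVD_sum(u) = [[0.10, -0.05, 0.17], [-0.19, 0.10, -0.32], [-0.39, 0.2, -0.67]] + [[0.51, 0.09, -0.27],[-0.21, -0.04, 0.11],[0.23, 0.04, -0.12]] + [[0.0,-0.12,-0.04], [0.0,-0.21,-0.06], [-0.00,0.07,0.02]]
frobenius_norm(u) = 1.17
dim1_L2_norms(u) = [0.63, 0.51, 0.85]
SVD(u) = [[-0.22, -0.85, -0.48], [0.42, 0.36, -0.83], [0.88, -0.39, 0.28]] @ diag([0.9091360944376784, 0.6879740287905735, 0.2612724583653471]) @ [[-0.49, 0.25, -0.84], [-0.87, -0.15, 0.46], [-0.01, 0.96, 0.29]]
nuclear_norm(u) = 1.86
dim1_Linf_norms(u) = [0.61, 0.4, 0.77]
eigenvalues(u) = [(0.67+0j), (-0.49+0.05j), (-0.49-0.05j)]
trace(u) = -0.31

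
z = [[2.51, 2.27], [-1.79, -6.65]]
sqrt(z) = [[(1.51-0.14j), 0.39-0.69j], [(-0.31+0.54j), -0.08+2.63j]]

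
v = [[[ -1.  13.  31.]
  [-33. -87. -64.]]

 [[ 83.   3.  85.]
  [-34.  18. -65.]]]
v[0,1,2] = -64.0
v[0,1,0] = -33.0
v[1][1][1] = 18.0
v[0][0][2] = 31.0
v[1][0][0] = 83.0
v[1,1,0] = -34.0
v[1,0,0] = 83.0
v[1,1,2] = -65.0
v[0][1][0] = -33.0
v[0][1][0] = -33.0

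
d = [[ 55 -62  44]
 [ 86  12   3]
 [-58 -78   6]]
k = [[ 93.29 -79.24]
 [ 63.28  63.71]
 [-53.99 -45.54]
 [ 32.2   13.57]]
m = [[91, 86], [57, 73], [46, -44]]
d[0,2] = 44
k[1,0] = 63.28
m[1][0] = 57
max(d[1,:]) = 86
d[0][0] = 55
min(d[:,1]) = -78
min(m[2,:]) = -44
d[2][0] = -58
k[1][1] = 63.71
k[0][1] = -79.24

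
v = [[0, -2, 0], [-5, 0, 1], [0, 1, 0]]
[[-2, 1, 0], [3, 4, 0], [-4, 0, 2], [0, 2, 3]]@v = [[-5, 4, 1], [-20, -6, 4], [0, 10, 0], [-10, 3, 2]]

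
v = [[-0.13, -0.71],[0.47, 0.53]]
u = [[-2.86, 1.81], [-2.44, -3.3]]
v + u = [[-2.99, 1.1], [-1.97, -2.77]]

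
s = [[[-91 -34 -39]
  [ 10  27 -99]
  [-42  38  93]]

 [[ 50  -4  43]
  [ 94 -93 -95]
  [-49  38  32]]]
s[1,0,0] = 50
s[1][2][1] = 38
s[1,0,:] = [50, -4, 43]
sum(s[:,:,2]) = -65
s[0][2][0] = -42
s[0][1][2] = -99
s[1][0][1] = -4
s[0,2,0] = -42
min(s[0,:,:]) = -99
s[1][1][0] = 94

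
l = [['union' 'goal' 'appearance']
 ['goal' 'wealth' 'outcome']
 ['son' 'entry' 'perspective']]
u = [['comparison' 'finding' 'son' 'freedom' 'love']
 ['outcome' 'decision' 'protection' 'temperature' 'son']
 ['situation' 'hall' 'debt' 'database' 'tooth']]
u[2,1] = 'hall'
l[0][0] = 'union'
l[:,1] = ['goal', 'wealth', 'entry']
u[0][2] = 'son'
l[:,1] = ['goal', 'wealth', 'entry']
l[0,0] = 'union'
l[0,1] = 'goal'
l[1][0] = 'goal'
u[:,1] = ['finding', 'decision', 'hall']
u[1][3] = 'temperature'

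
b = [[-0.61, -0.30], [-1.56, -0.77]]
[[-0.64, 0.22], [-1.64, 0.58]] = b@[[0.99, 0.12], [0.12, -0.99]]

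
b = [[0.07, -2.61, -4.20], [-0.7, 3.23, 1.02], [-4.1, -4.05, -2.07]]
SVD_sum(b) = [[-1.56, -3.17, -2.4], [0.99, 2.02, 1.53], [-2.06, -4.21, -3.18]] + [[1.97,  -0.12,  -1.12], [-1.11,  0.07,  0.63], [-2.02,  0.12,  1.15]] + [[-0.34, 0.68, -0.68], [-0.58, 1.15, -1.14], [-0.02, 0.04, -0.03]]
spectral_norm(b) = 7.60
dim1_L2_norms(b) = [4.95, 3.46, 6.12]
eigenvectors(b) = [[0.62+0.00j,(0.34+0.34j),0.34-0.34j], [(-0.04+0j),(-0.77+0j),-0.77-0.00j], [(0.78+0j),0.29-0.31j,(0.29+0.31j)]]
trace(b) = 1.23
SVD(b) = [[0.56, 0.65, 0.51],[-0.36, -0.37, 0.86],[0.75, -0.67, 0.03]] @ diag([7.597776391957349, 3.4931628035834876, 1.9973250925866575]) @ [[-0.36, -0.74, -0.56], [0.87, -0.05, -0.49], [-0.34, 0.67, -0.66]]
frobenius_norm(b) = 8.60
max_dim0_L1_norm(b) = 9.89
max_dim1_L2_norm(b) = 6.12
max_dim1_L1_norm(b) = 10.22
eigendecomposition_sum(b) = [[-2.16+0.00j, (-1.85+0j), -2.40+0.00j], [(0.15-0j), 0.13-0.00j, (0.17-0j)], [-2.74+0.00j, (-2.35+0j), (-3.04+0j)]] + [[1.12-0.72j,  -0.38-0.98j,  -0.90+0.51j],[(-0.43+2.09j),  1.55+0.67j,  0.42-1.61j],[-0.68-0.96j,  (-0.85+0.37j),  (0.49+0.78j)]] + [[(1.12+0.72j), (-0.38+0.98j), (-0.9-0.51j)],[(-0.43-2.09j), 1.55-0.67j, 0.42+1.61j],[-0.68+0.96j, -0.85-0.37j, (0.49-0.78j)]]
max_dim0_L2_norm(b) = 5.8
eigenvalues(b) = [(-5.07+0j), (3.15+0.72j), (3.15-0.72j)]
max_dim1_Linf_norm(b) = 4.2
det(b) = -53.01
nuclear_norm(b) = 13.09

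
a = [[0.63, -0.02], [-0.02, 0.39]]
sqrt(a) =[[0.79, -0.01], [-0.01, 0.62]]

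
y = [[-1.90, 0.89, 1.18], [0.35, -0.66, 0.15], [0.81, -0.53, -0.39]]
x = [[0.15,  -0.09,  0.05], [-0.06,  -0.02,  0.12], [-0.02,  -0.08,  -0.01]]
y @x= [[-0.36, 0.06, -0.00], [0.09, -0.03, -0.06], [0.16, -0.03, -0.02]]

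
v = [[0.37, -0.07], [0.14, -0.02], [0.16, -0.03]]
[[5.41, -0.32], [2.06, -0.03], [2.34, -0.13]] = v @ [[15.02, 1.84], [2.05, 14.31]]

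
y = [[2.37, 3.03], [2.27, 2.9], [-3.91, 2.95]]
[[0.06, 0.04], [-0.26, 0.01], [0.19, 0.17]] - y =[[-2.31, -2.99], [-2.53, -2.89], [4.10, -2.78]]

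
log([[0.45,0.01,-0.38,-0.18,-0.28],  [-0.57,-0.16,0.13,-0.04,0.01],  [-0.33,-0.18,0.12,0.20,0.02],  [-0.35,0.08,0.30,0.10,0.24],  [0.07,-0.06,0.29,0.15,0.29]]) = [[-2.35+0.47j, (0.36+0.03j), (-1.36+0.76j), -1.83-0.01j, -0.77+0.23j],[-0.71+3.54j, -1.80+2.67j, 0.30+0.70j, (0.03+1.51j), (0.3+1.28j)],[(-7.32+2.94j), 0.70-0.37j, (-4.21+3.65j), -6.64+1.19j, -0.75+1.00j],[-1.02+2.58j, (-1-0.12j), (1.03-0.38j), -1.42+3.47j, 0.26+0.11j],[7.59-4.64j, (-0.01+1.25j), (2.87-3.39j), 7.57-4.17j, (-0.27-0.83j)]]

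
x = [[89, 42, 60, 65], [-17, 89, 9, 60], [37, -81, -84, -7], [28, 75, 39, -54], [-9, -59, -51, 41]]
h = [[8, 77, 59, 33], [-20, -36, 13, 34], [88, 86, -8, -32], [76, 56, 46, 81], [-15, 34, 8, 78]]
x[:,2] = [60, 9, -84, 39, -51]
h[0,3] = 33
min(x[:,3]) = -54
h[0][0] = 8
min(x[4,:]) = -59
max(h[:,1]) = 86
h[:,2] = [59, 13, -8, 46, 8]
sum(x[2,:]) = -135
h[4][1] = 34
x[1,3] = 60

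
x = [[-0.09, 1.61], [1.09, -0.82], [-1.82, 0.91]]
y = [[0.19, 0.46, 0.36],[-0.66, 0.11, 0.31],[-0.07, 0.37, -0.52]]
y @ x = [[-0.17, 0.26],[-0.38, -0.87],[1.36, -0.89]]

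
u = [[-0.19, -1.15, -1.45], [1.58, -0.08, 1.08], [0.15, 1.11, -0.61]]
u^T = [[-0.19, 1.58, 0.15],[-1.15, -0.08, 1.11],[-1.45, 1.08, -0.61]]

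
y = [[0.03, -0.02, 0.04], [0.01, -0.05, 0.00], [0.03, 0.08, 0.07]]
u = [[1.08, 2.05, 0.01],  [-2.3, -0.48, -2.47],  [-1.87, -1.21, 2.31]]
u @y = [[0.05, -0.12, 0.04], [-0.15, -0.13, -0.26], [0.00, 0.28, 0.09]]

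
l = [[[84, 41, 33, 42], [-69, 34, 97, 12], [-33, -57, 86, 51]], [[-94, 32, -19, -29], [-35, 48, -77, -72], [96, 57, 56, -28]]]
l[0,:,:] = [[84, 41, 33, 42], [-69, 34, 97, 12], [-33, -57, 86, 51]]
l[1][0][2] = -19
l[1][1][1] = 48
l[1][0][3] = -29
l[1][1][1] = 48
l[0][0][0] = 84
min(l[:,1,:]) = -77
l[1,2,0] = 96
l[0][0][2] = 33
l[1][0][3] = -29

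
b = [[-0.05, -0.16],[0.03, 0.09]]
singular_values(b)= [0.19, 0.0]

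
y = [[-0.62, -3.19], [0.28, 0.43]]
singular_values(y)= [3.28, 0.19]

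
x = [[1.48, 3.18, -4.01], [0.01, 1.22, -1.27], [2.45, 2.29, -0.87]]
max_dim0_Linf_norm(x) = 4.01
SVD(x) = [[-0.84, -0.41, -0.36], [-0.26, -0.29, 0.92], [-0.48, 0.87, 0.13]] @ diag([6.274947357121054, 1.9919273842703489, 0.38086869279764163]) @ [[-0.39,-0.65,0.65], [0.76,0.17,0.62], [-0.52,0.74,0.43]]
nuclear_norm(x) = 8.65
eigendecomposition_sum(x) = [[(0.71+1.3j), (1.68+0.44j), (-1.99+0.55j)], [0.06+0.47j, (0.45+0.32j), -0.66-0.06j], [(1.26+0.04j), (1.05-1.06j), (-0.45+1.71j)]] + [[(0.71-1.3j), (1.68-0.44j), (-1.99-0.55j)], [0.06-0.47j, 0.45-0.32j, (-0.66+0.06j)], [(1.26-0.04j), 1.05+1.06j, -0.45-1.71j]] + [[(0.07+0j), (-0.19+0j), (-0.03-0j)], [(-0.11-0j), 0.31-0.00j, 0.05+0.00j], [-0.07-0.00j, 0.20-0.00j, (0.03+0j)]]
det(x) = 4.76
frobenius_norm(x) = 6.59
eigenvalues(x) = [(0.71+3.33j), (0.71-3.33j), (0.41+0j)]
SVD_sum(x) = [[2.03, 3.42, -3.45], [0.63, 1.06, -1.07], [1.16, 1.95, -1.97]] + [[-0.62, -0.14, -0.50], [-0.44, -0.1, -0.35], [1.32, 0.3, 1.07]] + [[0.07, -0.10, -0.06], [-0.18, 0.26, 0.15], [-0.03, 0.04, 0.02]]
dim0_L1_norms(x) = [3.94, 6.69, 6.15]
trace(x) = 1.83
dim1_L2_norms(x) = [5.33, 1.76, 3.46]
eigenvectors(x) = [[(0.74+0j), 0.74-0.00j, 0.45+0.00j], [(0.22+0.08j), 0.22-0.08j, (-0.75+0j)], [0.32-0.55j, (0.32+0.55j), (-0.48+0j)]]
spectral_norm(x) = 6.27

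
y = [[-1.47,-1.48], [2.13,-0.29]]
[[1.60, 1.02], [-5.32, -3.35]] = y@[[-2.33, -1.47], [1.23, 0.77]]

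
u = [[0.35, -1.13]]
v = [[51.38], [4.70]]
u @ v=[[12.67]]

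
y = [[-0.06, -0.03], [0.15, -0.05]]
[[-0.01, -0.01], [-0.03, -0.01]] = y@ [[-0.05, 0.01], [0.39, 0.29]]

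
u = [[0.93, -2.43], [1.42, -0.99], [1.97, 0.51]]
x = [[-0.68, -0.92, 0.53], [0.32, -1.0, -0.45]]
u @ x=[[-1.41,1.57,1.59], [-1.28,-0.32,1.2], [-1.18,-2.32,0.81]]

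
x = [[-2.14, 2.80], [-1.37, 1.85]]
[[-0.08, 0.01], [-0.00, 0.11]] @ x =[[0.16, -0.21], [-0.15, 0.20]]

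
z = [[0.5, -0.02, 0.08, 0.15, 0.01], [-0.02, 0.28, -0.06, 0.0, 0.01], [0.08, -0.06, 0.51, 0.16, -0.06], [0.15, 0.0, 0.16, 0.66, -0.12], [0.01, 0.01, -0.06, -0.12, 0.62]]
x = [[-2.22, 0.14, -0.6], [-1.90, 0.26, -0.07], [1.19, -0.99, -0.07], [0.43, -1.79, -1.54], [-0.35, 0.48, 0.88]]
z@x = [[-0.92, -0.28, -0.53], [-0.56, 0.13, 0.01], [0.63, -0.82, -0.38], [0.18, -1.38, -1.22], [-0.38, 0.58, 0.73]]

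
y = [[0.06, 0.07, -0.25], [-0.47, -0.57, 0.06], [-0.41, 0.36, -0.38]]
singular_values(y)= [0.76, 0.66, 0.19]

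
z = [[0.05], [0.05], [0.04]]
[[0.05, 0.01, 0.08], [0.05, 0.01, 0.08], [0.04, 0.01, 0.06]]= z @ [[0.96, 0.29, 1.54]]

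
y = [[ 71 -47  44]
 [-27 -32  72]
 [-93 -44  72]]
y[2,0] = -93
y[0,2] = 44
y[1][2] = 72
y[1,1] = -32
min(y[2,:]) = -93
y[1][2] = 72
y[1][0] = -27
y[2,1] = -44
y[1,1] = -32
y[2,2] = 72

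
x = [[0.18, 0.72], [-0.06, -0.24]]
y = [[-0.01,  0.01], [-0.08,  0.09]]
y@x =[[-0.0, -0.01], [-0.02, -0.08]]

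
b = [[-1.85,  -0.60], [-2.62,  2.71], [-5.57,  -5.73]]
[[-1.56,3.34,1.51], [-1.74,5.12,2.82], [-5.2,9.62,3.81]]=b @ [[0.8,-1.84,-0.88], [0.13,0.11,0.19]]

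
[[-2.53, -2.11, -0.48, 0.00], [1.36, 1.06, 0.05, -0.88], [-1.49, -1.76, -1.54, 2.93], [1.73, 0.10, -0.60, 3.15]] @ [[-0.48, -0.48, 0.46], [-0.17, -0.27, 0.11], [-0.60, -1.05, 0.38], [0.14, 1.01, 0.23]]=[[1.86,2.29,-1.58], [-0.99,-1.88,0.56], [2.35,5.77,-0.79], [-0.05,2.95,1.30]]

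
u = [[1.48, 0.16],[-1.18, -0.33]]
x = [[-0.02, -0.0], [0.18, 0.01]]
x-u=[[-1.50, -0.16], [1.36, 0.34]]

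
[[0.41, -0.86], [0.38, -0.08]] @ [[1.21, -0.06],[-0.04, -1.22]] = [[0.53, 1.02], [0.46, 0.07]]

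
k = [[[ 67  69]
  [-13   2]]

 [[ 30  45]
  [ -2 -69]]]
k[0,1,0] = -13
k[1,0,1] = 45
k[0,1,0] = -13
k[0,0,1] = 69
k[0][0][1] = 69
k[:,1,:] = [[-13, 2], [-2, -69]]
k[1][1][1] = -69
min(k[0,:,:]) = -13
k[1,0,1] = 45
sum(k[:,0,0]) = 97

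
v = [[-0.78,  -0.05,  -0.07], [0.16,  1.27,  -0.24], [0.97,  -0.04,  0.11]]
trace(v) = 0.60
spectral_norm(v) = 1.35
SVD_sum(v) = [[-0.32, -0.40, 0.05], [0.69, 0.87, -0.1], [0.34, 0.43, -0.05]] + [[-0.46,0.35,-0.12], [-0.53,0.40,-0.14], [0.63,-0.48,0.16]] + [[-0.0, 0.0, 0.0], [-0.00, 0.00, 0.00], [-0.0, 0.0, 0.0]]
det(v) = -0.00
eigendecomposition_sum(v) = [[-0.78, -0.02, -0.08], [0.18, 0.01, 0.02], [0.97, 0.03, 0.09]] + [[-0.0, -0.00, -0.00], [0.00, 0.0, 0.00], [0.00, 0.00, 0.00]] + [[0.00, -0.03, 0.01], [-0.02, 1.26, -0.26], [0.00, -0.07, 0.01]]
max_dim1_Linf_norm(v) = 1.27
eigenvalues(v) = [-0.68, 0.0, 1.28]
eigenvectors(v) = [[-0.62, -0.10, 0.02], [0.15, 0.2, -1.0], [0.77, 0.98, 0.05]]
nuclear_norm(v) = 2.55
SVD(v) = [[-0.38,  -0.49,  0.78], [0.83,  -0.56,  0.05], [0.41,  0.67,  0.62]] @ diag([1.346886443233813, 1.2051534928133245, 0.0014027803870696133]) @ [[0.62, 0.78, -0.09], [0.78, -0.59, 0.20], [-0.1, 0.20, 0.98]]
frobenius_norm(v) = 1.81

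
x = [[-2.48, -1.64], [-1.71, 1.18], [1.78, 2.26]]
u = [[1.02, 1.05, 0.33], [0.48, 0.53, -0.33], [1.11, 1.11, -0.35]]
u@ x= [[-3.74, 0.31], [-2.68, -0.91], [-5.27, -1.30]]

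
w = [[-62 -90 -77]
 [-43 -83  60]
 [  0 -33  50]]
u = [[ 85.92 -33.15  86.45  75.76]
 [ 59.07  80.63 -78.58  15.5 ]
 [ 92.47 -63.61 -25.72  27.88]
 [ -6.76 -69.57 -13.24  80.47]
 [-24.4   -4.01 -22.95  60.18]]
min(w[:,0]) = -62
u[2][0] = 92.47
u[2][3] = 27.88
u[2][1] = -63.61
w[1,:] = [-43, -83, 60]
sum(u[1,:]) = 76.61999999999999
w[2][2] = 50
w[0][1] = -90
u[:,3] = [75.76, 15.5, 27.88, 80.47, 60.18]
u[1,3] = 15.5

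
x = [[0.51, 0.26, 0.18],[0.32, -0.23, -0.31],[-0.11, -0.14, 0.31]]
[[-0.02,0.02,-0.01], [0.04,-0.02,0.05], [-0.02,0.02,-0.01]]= x @ [[0.02, 0.01, 0.04], [-0.05, 0.01, -0.08], [-0.08, 0.08, -0.05]]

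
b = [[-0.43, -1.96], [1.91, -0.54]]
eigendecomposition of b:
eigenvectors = [[(0.71+0j), (0.71-0j)],[0.02-0.70j, (0.02+0.7j)]]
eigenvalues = [(-0.49+1.93j), (-0.49-1.93j)]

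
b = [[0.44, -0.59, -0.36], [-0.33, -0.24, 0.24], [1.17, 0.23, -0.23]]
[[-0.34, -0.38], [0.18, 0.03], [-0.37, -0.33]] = b @ [[-0.24, -0.35], [0.09, 0.37], [0.49, 0.02]]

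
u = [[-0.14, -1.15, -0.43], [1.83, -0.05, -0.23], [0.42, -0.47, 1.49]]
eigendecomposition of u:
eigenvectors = [[(0.01-0.63j), 0.01+0.63j, (-0.09+0j)], [-0.75+0.00j, -0.75-0.00j, (-0.23+0j)], [(-0.2-0.02j), (-0.2+0.02j), 0.97+0.00j]]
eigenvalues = [(-0.13+1.52j), (-0.13-1.52j), (1.57+0j)]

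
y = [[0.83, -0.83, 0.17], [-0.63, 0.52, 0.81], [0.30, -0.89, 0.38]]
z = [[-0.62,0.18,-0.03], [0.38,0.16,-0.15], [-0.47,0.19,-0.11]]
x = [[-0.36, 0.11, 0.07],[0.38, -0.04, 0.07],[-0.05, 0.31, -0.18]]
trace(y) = 1.73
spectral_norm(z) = 0.88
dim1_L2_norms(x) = [0.38, 0.39, 0.36]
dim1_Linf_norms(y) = [0.83, 0.81, 0.89]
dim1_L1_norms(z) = [0.83, 0.69, 0.77]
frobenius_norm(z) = 0.94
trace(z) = -0.57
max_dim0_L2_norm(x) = 0.53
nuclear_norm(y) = 2.89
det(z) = 0.01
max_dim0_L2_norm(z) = 0.87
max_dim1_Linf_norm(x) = 0.38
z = y @ x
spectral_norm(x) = 0.55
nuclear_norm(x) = 1.00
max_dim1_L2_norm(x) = 0.39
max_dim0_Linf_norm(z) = 0.62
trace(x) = -0.58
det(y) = 0.43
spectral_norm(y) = 1.67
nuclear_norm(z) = 1.23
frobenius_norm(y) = 1.94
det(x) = 0.02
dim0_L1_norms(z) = [1.47, 0.53, 0.29]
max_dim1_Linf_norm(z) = 0.62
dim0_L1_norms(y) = [1.76, 2.24, 1.36]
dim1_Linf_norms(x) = [0.36, 0.38, 0.31]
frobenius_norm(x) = 0.65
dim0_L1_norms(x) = [0.79, 0.46, 0.32]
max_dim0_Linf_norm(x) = 0.38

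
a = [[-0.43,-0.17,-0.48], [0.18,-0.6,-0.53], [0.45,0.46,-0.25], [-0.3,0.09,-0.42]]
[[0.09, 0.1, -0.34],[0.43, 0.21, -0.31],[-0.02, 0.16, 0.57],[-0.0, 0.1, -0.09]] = a @ [[0.25, 0.16, 0.53], [-0.42, -0.0, 0.70], [-0.26, -0.35, -0.02]]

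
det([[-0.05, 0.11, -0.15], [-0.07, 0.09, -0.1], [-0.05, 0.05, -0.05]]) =-0.000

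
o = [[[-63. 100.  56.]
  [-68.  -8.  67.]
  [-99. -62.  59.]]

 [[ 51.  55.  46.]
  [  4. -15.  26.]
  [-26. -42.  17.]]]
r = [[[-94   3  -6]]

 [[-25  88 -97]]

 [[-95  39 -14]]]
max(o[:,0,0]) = 51.0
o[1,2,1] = -42.0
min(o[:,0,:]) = -63.0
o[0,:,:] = [[-63.0, 100.0, 56.0], [-68.0, -8.0, 67.0], [-99.0, -62.0, 59.0]]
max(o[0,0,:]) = 100.0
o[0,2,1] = -62.0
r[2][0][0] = -95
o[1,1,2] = 26.0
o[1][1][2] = 26.0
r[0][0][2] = -6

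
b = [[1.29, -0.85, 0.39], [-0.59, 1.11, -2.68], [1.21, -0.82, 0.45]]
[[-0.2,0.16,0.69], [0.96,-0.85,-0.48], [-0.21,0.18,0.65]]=b @ [[0.13, -0.17, 0.40], [0.31, -0.35, -0.20], [-0.26, 0.21, 0.01]]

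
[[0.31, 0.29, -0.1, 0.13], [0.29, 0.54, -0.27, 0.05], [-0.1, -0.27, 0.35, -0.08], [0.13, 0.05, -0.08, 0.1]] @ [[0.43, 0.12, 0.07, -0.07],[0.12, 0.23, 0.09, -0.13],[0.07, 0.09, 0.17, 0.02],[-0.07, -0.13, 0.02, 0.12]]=[[0.15, 0.08, 0.03, -0.05], [0.17, 0.13, 0.02, -0.09], [-0.05, -0.03, 0.03, 0.04], [0.05, 0.01, 0.0, -0.01]]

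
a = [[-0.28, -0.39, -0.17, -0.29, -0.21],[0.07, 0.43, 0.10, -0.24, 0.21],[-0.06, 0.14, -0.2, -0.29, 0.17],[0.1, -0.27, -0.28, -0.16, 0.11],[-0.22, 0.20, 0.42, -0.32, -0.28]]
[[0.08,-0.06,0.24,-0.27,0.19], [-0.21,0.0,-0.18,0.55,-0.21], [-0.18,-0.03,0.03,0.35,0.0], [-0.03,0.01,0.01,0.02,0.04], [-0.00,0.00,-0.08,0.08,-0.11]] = a @ [[-0.27, 0.52, -1.03, 0.34, -0.21], [-0.51, 0.21, -0.31, 0.72, 0.11], [0.44, -0.23, -0.07, -0.14, -0.66], [0.26, -0.06, 0.27, -0.60, 0.20], [0.22, -0.54, 0.47, 0.42, -0.59]]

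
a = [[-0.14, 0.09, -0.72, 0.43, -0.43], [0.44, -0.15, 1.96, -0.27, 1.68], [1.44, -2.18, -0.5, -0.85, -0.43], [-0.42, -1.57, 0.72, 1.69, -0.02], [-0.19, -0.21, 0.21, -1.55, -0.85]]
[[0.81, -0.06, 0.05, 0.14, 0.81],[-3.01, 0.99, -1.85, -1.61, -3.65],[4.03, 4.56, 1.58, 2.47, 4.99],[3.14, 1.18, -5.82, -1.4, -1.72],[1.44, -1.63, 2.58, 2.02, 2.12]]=a @ [[-0.29, 1.37, 1.25, 0.6, 0.97], [-1.76, -1.31, 1.1, -0.18, -0.76], [-0.19, -0.95, -0.86, -0.16, -1.3], [0.21, 0.24, -1.75, -0.79, -0.94], [-1.62, 1.26, -0.61, -1.07, -1.13]]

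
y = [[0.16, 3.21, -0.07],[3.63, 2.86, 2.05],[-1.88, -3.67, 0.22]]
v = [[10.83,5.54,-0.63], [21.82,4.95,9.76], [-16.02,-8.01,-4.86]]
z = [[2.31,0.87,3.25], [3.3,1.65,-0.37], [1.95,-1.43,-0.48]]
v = y @ z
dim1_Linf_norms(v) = [10.83, 21.82, 16.02]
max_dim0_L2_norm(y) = 5.65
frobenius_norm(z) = 6.04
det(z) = -28.09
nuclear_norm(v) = 40.28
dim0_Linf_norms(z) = [3.3, 1.65, 3.25]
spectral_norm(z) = 4.91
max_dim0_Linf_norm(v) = 21.82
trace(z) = 3.48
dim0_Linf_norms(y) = [3.63, 3.67, 2.05]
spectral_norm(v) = 32.39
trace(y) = 3.24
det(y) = -13.07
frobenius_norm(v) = 32.99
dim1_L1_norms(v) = [17.0, 36.53, 28.89]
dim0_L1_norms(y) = [5.67, 9.74, 2.34]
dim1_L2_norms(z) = [4.08, 3.71, 2.47]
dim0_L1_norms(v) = [48.67, 18.5, 15.25]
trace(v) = 10.92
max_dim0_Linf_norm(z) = 3.3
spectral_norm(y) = 6.73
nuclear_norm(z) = 9.79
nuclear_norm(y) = 10.13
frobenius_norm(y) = 7.28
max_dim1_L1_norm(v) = 36.53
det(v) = 367.56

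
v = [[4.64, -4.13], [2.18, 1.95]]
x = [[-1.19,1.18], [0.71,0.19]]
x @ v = [[-2.95,7.22], [3.71,-2.56]]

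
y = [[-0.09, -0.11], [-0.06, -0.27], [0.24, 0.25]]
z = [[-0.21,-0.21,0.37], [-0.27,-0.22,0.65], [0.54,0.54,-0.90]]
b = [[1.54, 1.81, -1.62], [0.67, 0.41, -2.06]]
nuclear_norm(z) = 1.60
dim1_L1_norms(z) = [0.79, 1.14, 1.98]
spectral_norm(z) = 1.46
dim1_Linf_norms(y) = [0.11, 0.27, 0.25]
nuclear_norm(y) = 0.57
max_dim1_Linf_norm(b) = 2.06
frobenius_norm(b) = 3.62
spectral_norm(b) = 3.46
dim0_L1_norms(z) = [1.02, 0.97, 1.92]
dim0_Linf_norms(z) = [0.54, 0.54, 0.9]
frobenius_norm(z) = 1.47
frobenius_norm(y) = 0.47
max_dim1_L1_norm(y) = 0.49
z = y @ b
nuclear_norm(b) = 4.54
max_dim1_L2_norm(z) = 1.18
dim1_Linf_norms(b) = [1.81, 2.06]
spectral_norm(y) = 0.45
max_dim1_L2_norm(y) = 0.35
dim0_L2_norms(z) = [0.64, 0.62, 1.17]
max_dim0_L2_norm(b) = 2.62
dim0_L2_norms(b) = [1.68, 1.86, 2.62]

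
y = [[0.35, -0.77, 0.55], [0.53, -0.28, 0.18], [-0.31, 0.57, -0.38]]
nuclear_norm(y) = 1.72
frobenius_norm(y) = 1.41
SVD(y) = [[-0.73, 0.39, 0.56], [-0.40, -0.91, 0.12], [0.55, -0.14, 0.82]] @ diag([1.36263311786556, 0.3434603141454231, 0.01630946667159723]) @ [[-0.47, 0.73, -0.5], [-0.88, -0.36, 0.3], [0.04, 0.58, 0.81]]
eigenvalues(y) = [(-0.17+0.58j), (-0.17-0.58j), (0.02+0j)]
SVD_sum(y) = [[0.47, -0.73, 0.5], [0.25, -0.39, 0.27], [-0.35, 0.55, -0.38]] + [[-0.12, -0.05, 0.04], [0.28, 0.11, -0.09], [0.04, 0.02, -0.01]] + [[0.00, 0.01, 0.01], [0.00, 0.0, 0.0], [0.00, 0.01, 0.01]]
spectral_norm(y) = 1.36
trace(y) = -0.31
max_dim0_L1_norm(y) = 1.62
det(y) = 0.01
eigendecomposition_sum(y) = [[(0.17+0.35j), -0.39-0.11j, 0.27+0.06j], [(0.26-0.06j), -0.14+0.24j, 0.08-0.17j], [(-0.16-0.22j), (0.28+0.04j), (-0.2-0.01j)]] + [[(0.17-0.35j), (-0.39+0.11j), (0.27-0.06j)], [0.26+0.06j, -0.14-0.24j, (0.08+0.17j)], [-0.16+0.22j, (0.28-0.04j), -0.20+0.01j]] + [[0.00-0.00j, -0j, 0.00+0.00j], [0.01-0.00j, 0.00-0.00j, 0.01+0.00j], [0.01-0.00j, 0.00-0.00j, 0.02+0.00j]]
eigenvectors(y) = [[(-0.71+0j), (-0.71-0j), 0.07+0.00j], [-0.12+0.47j, -0.12-0.47j, (0.6+0j)], [0.50-0.08j, (0.5+0.08j), (0.8+0j)]]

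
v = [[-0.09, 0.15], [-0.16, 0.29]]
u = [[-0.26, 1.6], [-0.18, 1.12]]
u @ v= [[-0.23,0.42],[-0.16,0.30]]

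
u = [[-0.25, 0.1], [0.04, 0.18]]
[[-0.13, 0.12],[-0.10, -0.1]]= u@[[0.27, -0.64], [-0.64, -0.39]]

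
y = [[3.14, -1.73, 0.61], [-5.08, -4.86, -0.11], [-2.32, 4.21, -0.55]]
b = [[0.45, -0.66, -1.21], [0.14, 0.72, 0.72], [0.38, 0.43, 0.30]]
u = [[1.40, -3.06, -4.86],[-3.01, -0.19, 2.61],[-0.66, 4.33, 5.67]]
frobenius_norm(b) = 1.89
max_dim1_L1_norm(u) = 10.66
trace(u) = 6.88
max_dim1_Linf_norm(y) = 5.08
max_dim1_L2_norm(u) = 7.16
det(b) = 0.06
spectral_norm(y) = 7.23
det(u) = -0.33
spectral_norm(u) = 9.61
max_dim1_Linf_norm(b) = 1.21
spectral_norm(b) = 1.78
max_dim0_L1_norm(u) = 13.14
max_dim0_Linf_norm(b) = 1.21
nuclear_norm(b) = 2.48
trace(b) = 1.47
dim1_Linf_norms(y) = [3.14, 5.08, 4.21]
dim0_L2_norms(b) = [0.61, 1.07, 1.44]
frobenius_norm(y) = 9.28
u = y @ b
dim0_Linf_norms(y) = [5.08, 4.86, 0.61]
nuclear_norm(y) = 13.18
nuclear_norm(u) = 12.75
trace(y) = -2.27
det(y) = -5.68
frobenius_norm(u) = 10.11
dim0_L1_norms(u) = [5.07, 7.58, 13.14]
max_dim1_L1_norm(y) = 10.05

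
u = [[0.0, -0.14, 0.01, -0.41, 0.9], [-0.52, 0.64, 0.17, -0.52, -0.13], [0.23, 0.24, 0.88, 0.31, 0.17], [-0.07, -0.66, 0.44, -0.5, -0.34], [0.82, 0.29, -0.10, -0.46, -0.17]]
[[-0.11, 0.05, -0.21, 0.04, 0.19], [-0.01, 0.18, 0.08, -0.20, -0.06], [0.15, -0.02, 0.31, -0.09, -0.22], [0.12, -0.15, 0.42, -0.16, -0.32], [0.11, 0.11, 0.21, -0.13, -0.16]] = u@[[0.12, -0.00, 0.17, -0.01, -0.13], [-0.00, 0.23, -0.06, -0.09, 0.05], [0.17, -0.06, 0.45, -0.17, -0.33], [-0.01, -0.09, -0.17, 0.20, 0.12], [-0.13, 0.05, -0.33, 0.12, 0.28]]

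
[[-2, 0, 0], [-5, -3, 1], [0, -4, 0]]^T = [[-2, -5, 0], [0, -3, -4], [0, 1, 0]]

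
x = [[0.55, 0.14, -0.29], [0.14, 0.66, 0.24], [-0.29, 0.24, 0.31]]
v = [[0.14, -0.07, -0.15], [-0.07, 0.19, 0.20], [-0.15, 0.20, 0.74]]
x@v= [[0.11, -0.07, -0.27], [-0.06, 0.16, 0.29], [-0.1, 0.13, 0.32]]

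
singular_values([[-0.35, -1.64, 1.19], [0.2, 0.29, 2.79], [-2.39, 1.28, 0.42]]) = [3.09, 2.76, 1.57]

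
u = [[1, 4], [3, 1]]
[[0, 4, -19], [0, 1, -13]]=u @ [[0, 0, -3], [0, 1, -4]]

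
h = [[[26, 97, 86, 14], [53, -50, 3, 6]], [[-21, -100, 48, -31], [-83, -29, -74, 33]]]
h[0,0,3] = 14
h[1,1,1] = -29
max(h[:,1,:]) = 53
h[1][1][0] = -83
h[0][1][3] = 6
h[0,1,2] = 3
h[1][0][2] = 48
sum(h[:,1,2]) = -71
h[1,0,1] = -100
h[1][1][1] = -29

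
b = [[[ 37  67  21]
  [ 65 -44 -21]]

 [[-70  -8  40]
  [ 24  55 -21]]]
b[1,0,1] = -8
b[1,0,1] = -8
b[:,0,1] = [67, -8]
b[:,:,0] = [[37, 65], [-70, 24]]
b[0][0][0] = 37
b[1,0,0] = -70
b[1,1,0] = 24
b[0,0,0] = 37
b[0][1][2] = -21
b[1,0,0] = -70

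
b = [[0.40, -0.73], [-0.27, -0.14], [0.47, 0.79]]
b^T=[[0.40, -0.27, 0.47], [-0.73, -0.14, 0.79]]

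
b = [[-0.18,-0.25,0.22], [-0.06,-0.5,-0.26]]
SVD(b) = [[0.35, 0.94], [0.94, -0.35]] @ diag([0.5924116550772343, 0.33696948070804866]) @ [[-0.2, -0.94, -0.28], [-0.44, -0.17, 0.88]]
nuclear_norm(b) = 0.93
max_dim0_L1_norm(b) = 0.75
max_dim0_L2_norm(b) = 0.56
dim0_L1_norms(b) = [0.24, 0.75, 0.48]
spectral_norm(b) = 0.59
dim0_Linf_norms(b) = [0.18, 0.5, 0.26]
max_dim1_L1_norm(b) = 0.82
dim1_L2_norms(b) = [0.38, 0.57]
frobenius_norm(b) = 0.68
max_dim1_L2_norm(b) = 0.57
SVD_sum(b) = [[-0.04, -0.20, -0.06], [-0.11, -0.52, -0.15]] + [[-0.14,-0.05,0.28], [0.05,0.02,-0.11]]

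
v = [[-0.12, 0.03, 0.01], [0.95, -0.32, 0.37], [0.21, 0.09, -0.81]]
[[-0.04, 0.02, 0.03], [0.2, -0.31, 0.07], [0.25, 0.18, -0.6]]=v @ [[0.27,  -0.11,  -0.25], [-0.11,  0.39,  -0.21], [-0.25,  -0.21,  0.65]]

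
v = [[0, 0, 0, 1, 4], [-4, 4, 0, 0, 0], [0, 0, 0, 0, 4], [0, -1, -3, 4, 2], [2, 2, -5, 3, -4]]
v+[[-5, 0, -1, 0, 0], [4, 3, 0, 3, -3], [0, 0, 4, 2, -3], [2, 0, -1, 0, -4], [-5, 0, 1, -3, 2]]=[[-5, 0, -1, 1, 4], [0, 7, 0, 3, -3], [0, 0, 4, 2, 1], [2, -1, -4, 4, -2], [-3, 2, -4, 0, -2]]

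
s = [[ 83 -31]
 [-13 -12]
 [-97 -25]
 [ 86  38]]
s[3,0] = 86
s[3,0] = 86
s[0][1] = -31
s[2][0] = -97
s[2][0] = -97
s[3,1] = 38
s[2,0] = -97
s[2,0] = -97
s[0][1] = -31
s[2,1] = -25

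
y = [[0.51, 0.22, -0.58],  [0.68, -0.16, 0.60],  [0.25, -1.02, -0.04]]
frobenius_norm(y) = 1.61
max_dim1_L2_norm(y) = 1.05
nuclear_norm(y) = 2.75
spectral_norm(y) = 1.15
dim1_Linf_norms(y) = [0.58, 0.68, 1.02]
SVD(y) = [[0.12, 0.59, 0.8],[-0.55, 0.71, -0.44],[-0.83, -0.39, 0.41]] @ diag([1.149270735710107, 0.8058225606491181, 0.7919765001496243]) @ [[-0.45, 0.83, -0.32], [0.85, 0.51, 0.12], [0.26, -0.22, -0.94]]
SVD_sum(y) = [[-0.06, 0.11, -0.04], [0.29, -0.53, 0.20], [0.43, -0.79, 0.30]] + [[0.41, 0.24, 0.06], [0.49, 0.29, 0.07], [-0.26, -0.16, -0.04]] + [[0.17, -0.14, -0.59],[-0.09, 0.08, 0.33],[0.09, -0.07, -0.31]]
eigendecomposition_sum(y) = [[0.59-0.00j, 0.32-0.00j, (-0.18-0j)], [(0.3-0j), 0.16-0.00j, -0.09-0.00j], [-0.19+0.00j, (-0.1+0j), (0.06+0j)]] + [[-0.04+0.12j, (-0.05-0.21j), (-0.2+0.05j)], [0.19-0.13j, -0.16+0.35j, 0.34+0.15j], [(0.22+0.17j), -0.46-0.06j, -0.05+0.45j]] + [[-0.04-0.12j, -0.05+0.21j, -0.20-0.05j], [0.19+0.13j, -0.16-0.35j, (0.34-0.15j)], [0.22-0.17j, -0.46+0.06j, (-0.05-0.45j)]]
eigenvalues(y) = [(0.81+0j), (-0.25+0.92j), (-0.25-0.92j)]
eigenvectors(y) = [[-0.86+0.00j,(-0.12-0.31j),(-0.12+0.31j)],[-0.44+0.00j,(-0.18+0.58j),(-0.18-0.58j)],[(0.27+0j),-0.72+0.00j,-0.72-0.00j]]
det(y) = 0.73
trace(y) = 0.31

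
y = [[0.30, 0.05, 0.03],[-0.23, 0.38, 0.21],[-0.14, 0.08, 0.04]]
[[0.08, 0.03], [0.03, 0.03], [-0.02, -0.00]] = y @ [[0.24, 0.09], [0.06, 0.17], [0.28, -0.08]]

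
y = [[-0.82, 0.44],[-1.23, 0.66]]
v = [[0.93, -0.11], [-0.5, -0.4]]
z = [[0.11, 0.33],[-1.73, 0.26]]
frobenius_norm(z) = 1.78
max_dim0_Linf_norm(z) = 1.73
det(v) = -0.43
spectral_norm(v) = 1.06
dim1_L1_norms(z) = [0.44, 1.99]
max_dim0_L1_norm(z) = 1.84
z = y + v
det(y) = 0.00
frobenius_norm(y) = 1.68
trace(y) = -0.16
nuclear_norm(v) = 1.46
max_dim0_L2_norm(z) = 1.73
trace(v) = 0.53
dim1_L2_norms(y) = [0.93, 1.4]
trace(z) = 0.37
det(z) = 0.60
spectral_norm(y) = 1.68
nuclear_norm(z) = 2.09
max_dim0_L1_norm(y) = 2.05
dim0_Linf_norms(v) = [0.93, 0.4]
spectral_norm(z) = 1.75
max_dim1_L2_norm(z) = 1.75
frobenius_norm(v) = 1.13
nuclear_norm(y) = 1.68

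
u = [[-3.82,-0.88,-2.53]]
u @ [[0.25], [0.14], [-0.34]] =[[-0.22]]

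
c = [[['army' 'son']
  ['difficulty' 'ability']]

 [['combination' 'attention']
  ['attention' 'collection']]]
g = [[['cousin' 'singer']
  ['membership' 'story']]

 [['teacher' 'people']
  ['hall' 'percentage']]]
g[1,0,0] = 'teacher'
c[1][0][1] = 'attention'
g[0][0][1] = 'singer'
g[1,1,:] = ['hall', 'percentage']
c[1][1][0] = 'attention'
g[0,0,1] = 'singer'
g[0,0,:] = ['cousin', 'singer']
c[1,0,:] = ['combination', 'attention']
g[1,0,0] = 'teacher'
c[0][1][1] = 'ability'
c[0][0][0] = 'army'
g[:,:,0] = [['cousin', 'membership'], ['teacher', 'hall']]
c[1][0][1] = 'attention'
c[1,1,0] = 'attention'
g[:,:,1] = [['singer', 'story'], ['people', 'percentage']]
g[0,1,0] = 'membership'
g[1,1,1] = 'percentage'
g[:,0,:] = [['cousin', 'singer'], ['teacher', 'people']]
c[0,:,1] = ['son', 'ability']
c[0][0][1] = 'son'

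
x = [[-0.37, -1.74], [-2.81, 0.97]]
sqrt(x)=[[(0.57+0.91j), (-0.61+0.53j)],[-0.98+0.86j, (1.04+0.5j)]]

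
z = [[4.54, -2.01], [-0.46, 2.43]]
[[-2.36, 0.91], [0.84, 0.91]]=z @ [[-0.4, 0.4], [0.27, 0.45]]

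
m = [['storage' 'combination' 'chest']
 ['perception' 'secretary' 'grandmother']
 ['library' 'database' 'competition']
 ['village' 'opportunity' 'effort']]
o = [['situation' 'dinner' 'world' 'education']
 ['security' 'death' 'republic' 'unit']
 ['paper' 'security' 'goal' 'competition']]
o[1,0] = 'security'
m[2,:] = ['library', 'database', 'competition']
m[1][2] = 'grandmother'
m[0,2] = 'chest'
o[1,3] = 'unit'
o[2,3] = 'competition'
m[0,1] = 'combination'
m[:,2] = ['chest', 'grandmother', 'competition', 'effort']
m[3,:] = ['village', 'opportunity', 'effort']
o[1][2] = 'republic'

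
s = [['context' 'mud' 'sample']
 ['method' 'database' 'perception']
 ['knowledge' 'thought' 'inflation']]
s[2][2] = 'inflation'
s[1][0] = 'method'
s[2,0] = 'knowledge'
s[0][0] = 'context'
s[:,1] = ['mud', 'database', 'thought']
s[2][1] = 'thought'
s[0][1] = 'mud'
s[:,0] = ['context', 'method', 'knowledge']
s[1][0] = 'method'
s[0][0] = 'context'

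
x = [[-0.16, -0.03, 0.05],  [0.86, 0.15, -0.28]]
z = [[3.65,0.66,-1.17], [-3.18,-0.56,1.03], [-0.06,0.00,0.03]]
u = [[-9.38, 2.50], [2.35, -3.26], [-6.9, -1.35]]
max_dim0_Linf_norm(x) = 0.86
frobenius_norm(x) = 0.93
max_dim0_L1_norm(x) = 1.02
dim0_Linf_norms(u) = [9.38, 3.26]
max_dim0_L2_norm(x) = 0.87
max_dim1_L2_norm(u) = 9.71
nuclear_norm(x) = 0.94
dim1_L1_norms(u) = [11.88, 5.61, 8.25]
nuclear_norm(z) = 5.18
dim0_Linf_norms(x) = [0.86, 0.15, 0.28]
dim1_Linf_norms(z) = [3.65, 3.18, 0.06]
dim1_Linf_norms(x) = [0.16, 0.86]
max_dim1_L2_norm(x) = 0.92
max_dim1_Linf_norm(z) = 3.65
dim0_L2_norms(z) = [4.84, 0.87, 1.56]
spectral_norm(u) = 12.04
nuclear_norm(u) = 15.90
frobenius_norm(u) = 12.64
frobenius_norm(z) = 5.16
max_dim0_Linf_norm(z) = 3.65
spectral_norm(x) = 0.93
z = u @ x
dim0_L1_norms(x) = [1.02, 0.18, 0.33]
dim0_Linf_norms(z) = [3.65, 0.66, 1.17]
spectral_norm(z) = 5.16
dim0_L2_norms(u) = [11.88, 4.32]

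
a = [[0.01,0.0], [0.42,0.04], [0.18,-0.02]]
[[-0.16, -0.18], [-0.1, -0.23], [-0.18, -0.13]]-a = [[-0.17,  -0.18], [-0.52,  -0.27], [-0.36,  -0.11]]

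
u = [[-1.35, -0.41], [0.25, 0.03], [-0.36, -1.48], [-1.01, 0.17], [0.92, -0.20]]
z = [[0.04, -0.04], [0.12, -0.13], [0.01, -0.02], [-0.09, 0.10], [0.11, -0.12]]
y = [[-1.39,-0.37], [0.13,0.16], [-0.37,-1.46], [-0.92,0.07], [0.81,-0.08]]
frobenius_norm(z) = 0.28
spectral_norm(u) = 2.05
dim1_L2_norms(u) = [1.41, 0.25, 1.52, 1.02, 0.94]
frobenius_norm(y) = 2.43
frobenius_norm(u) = 2.51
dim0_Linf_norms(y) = [1.39, 1.46]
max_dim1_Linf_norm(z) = 0.13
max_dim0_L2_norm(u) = 1.97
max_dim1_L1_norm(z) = 0.25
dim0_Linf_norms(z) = [0.12, 0.13]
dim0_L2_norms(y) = [1.89, 1.52]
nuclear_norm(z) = 0.29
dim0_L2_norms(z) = [0.19, 0.21]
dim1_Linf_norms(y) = [1.39, 0.16, 1.46, 0.92, 0.81]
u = y + z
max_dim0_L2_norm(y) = 1.89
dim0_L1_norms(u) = [3.89, 2.29]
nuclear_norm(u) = 3.50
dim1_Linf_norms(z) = [0.04, 0.13, 0.02, 0.1, 0.12]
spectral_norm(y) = 2.02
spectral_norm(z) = 0.28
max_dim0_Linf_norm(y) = 1.46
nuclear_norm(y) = 3.37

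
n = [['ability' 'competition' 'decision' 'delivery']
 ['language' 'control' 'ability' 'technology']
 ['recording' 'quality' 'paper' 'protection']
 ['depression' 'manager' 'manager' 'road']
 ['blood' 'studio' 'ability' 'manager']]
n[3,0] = 'depression'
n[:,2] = ['decision', 'ability', 'paper', 'manager', 'ability']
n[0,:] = ['ability', 'competition', 'decision', 'delivery']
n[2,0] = 'recording'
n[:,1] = ['competition', 'control', 'quality', 'manager', 'studio']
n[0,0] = 'ability'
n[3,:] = ['depression', 'manager', 'manager', 'road']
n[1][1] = 'control'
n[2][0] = 'recording'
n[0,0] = 'ability'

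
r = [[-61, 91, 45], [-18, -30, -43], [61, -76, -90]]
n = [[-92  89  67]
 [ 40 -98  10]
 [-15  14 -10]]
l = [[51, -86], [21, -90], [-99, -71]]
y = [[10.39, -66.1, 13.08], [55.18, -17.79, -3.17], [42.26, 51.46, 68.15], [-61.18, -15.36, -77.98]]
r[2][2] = -90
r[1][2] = -43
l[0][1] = -86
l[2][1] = -71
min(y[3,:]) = -77.98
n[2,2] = -10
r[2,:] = [61, -76, -90]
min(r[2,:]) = -90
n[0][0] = -92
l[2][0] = -99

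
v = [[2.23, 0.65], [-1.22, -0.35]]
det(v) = 0.013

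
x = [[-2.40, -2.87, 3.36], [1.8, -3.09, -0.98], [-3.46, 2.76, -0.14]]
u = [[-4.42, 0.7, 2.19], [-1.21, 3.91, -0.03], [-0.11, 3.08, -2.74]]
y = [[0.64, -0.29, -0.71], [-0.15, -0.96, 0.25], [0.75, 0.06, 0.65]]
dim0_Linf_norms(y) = [0.75, 0.96, 0.71]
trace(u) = -3.25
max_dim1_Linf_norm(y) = 0.96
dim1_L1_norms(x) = [8.63, 5.87, 6.36]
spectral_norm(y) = 1.01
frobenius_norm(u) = 7.65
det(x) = -37.22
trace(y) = 0.33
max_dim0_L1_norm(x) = 8.72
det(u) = 37.41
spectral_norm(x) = 5.63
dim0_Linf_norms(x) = [3.46, 3.09, 3.36]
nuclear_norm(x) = 11.97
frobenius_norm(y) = 1.73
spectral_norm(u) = 5.62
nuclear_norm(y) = 3.00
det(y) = -1.00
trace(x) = -5.63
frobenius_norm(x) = 7.66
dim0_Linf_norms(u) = [4.42, 3.91, 2.74]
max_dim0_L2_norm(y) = 1.0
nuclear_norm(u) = 11.97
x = y @ u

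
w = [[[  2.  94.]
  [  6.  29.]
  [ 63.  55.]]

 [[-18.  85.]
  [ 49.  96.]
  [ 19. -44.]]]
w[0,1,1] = 29.0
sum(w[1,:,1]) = 137.0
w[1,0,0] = -18.0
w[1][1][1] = 96.0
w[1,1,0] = 49.0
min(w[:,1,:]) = 6.0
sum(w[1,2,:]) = -25.0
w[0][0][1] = 94.0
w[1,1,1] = 96.0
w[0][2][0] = 63.0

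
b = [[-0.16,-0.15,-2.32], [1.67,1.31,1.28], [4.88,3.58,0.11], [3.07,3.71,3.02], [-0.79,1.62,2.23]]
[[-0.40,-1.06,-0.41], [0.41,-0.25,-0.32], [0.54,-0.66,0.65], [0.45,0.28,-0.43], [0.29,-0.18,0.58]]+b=[[-0.56,-1.21,-2.73],[2.08,1.06,0.96],[5.42,2.92,0.76],[3.52,3.99,2.59],[-0.5,1.44,2.81]]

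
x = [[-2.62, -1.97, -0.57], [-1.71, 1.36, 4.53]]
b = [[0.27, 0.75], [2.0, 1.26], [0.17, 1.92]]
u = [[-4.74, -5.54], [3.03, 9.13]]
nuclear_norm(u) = 14.10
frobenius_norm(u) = 12.07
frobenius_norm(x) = 6.03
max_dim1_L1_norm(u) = 12.16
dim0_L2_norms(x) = [3.13, 2.39, 4.57]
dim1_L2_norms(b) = [0.8, 2.36, 1.93]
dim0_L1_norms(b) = [2.44, 3.93]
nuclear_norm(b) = 4.19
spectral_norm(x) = 5.03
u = x @ b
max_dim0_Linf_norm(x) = 4.53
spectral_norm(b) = 2.85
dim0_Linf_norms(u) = [4.74, 9.13]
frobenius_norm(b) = 3.15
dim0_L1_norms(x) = [4.33, 3.33, 5.1]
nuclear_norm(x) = 8.35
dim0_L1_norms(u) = [7.77, 14.67]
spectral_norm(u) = 11.86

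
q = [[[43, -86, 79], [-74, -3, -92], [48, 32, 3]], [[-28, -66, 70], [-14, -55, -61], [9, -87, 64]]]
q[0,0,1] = -86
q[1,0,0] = -28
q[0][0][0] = 43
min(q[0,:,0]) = -74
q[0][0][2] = 79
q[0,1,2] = -92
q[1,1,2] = -61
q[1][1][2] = -61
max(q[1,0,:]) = 70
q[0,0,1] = -86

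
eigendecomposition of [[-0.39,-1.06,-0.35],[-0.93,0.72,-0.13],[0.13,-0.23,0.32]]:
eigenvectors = [[0.88, 0.48, -0.21], [0.48, -0.84, -0.18], [-0.0, 0.26, 0.96]]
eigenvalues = [-0.97, 1.29, 0.33]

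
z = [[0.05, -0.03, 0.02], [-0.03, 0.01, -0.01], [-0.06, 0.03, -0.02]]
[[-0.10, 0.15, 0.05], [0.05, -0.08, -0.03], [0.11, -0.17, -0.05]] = z @ [[-1.89, 1.56, 0.52], [2.14, -1.11, 0.37], [3.15, 2.08, 1.73]]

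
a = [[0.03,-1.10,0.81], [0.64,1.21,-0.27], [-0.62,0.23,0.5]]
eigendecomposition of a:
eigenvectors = [[(-0.73+0j), (-0.73-0j), (-0.11+0j)], [(0.33+0.24j), 0.33-0.24j, 0.64+0.00j], [0.05-0.54j, (0.05+0.54j), (0.76+0j)]]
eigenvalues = [(0.48+0.97j), (0.48-0.97j), (0.78+0j)]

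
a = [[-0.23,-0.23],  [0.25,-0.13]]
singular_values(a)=[0.35, 0.25]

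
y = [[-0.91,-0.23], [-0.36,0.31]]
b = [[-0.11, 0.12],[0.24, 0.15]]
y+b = [[-1.02, -0.11], [-0.12, 0.46]]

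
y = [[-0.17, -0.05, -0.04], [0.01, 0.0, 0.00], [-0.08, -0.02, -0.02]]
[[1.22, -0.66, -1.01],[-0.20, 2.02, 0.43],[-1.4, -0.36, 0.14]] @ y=[[-0.13, -0.04, -0.03], [0.02, 0.00, -0.00], [0.22, 0.07, 0.05]]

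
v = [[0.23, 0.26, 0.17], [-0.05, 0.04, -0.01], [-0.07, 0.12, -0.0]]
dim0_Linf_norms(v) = [0.23, 0.26, 0.17]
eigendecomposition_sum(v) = [[(0.12+0.01j), (0.13-0.21j), (0.08-0.05j)], [-0.02+0.02j, 0.02+0.07j, -0.01+0.03j], [(-0.04+0.05j), (0.06+0.11j), 0.00+0.05j]] + [[0.12-0.01j,  (0.13+0.21j),  0.08+0.05j],[-0.02-0.02j,  0.02-0.07j,  (-0.01-0.03j)],[(-0.04-0.05j),  0.06-0.11j,  0.00-0.05j]] + [[-0.00+0.00j,(-0+0j),0.00+0.00j], [(-0+0j),(-0+0j),0j], [0.00-0.00j,0.00-0.00j,(-0-0j)]]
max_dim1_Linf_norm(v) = 0.26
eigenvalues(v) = [(0.14+0.13j), (0.14-0.13j), (-0+0j)]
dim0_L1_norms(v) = [0.35, 0.42, 0.18]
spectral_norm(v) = 0.39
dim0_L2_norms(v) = [0.25, 0.29, 0.17]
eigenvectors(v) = [[(-0.86+0j), -0.86-0.00j, -0.38+0.00j], [(0.17-0.19j), 0.17+0.19j, (-0.24+0j)], [0.22-0.38j, 0.22+0.38j, (0.89+0j)]]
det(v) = -0.00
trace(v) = 0.27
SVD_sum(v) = [[0.22,0.27,0.17], [-0.00,-0.0,-0.0], [0.02,0.03,0.02]] + [[0.01, -0.01, 0.00], [-0.05, 0.04, -0.01], [-0.10, 0.09, -0.02]] + [[-0.00, -0.0, 0.0],  [-0.0, -0.00, 0.00],  [0.00, 0.00, -0.00]]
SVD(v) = [[-0.99, 0.10, -0.06], [0.01, -0.44, -0.90], [-0.11, -0.89, 0.43]] @ diag([0.3887835368350626, 0.14746223684127782, 0.001500063927436989]) @ [[-0.57, -0.70, -0.43], [0.72, -0.68, 0.14], [0.39, 0.23, -0.89]]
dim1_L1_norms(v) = [0.66, 0.1, 0.19]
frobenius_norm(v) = 0.42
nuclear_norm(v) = 0.54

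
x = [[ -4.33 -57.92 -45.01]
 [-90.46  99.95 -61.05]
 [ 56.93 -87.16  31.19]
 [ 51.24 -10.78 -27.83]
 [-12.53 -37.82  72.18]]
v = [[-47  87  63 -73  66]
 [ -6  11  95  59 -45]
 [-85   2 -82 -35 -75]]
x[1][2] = -61.05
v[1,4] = -45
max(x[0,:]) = -4.33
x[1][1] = 99.95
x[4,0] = -12.53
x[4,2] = 72.18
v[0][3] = -73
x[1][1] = 99.95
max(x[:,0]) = 56.93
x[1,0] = -90.46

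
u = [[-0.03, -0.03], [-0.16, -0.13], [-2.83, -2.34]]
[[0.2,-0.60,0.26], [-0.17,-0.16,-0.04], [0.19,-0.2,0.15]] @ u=[[-0.65, -0.54], [0.14, 0.12], [-0.4, -0.33]]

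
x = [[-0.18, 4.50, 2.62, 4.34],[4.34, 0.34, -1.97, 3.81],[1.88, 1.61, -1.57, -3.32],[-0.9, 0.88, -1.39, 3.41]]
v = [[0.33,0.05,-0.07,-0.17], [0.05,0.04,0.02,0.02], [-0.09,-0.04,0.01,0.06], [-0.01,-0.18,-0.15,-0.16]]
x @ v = [[-0.11, -0.72, -0.52, -0.42],  [1.59, -0.38, -0.89, -1.46],  [0.88, 0.82, 0.38, 0.15],  [-0.16, -0.57, -0.44, -0.46]]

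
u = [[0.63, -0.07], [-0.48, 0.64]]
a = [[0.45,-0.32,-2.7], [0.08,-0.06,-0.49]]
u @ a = [[0.28, -0.2, -1.67], [-0.16, 0.12, 0.98]]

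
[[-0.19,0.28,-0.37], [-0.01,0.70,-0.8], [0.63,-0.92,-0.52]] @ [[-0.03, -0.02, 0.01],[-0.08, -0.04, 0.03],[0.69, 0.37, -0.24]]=[[-0.27, -0.14, 0.10], [-0.61, -0.32, 0.21], [-0.3, -0.17, 0.10]]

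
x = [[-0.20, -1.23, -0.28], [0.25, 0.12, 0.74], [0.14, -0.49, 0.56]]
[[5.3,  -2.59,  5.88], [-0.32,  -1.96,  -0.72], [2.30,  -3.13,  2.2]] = x @[[-1.14, -4.47, -3.35],[-4.27, 3.21, -4.44],[0.65, -1.66, 0.88]]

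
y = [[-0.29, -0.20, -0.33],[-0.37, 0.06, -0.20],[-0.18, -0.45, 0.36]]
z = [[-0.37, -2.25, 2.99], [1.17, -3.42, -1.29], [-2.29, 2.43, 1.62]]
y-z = [[0.08, 2.05, -3.32], [-1.54, 3.48, 1.09], [2.11, -2.88, -1.26]]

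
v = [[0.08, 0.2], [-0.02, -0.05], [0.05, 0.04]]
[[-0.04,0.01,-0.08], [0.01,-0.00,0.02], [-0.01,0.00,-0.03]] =v @ [[-0.15,0.09,-0.33], [-0.13,-0.00,-0.28]]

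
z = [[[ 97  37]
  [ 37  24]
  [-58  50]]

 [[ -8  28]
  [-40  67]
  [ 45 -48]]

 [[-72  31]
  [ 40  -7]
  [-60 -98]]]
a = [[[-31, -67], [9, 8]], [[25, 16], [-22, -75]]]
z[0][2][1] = 50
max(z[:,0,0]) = 97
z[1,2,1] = -48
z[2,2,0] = -60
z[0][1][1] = 24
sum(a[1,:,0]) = 3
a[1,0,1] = 16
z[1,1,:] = [-40, 67]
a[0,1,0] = 9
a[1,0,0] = 25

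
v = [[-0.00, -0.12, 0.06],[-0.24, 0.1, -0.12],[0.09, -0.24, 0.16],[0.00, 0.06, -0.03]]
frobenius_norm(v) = 0.44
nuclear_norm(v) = 0.59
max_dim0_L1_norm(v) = 0.52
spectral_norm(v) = 0.41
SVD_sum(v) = [[0.06, -0.08, 0.06], [-0.13, 0.17, -0.13], [0.15, -0.2, 0.15], [-0.03, 0.04, -0.03]] + [[-0.06,-0.04,0.01],[-0.10,-0.07,0.01],[-0.06,-0.04,0.01],[0.03,0.02,-0.0]] + [[0.0,-0.0,-0.00], [-0.0,0.00,0.0], [-0.00,0.0,0.00], [-0.0,0.00,0.00]]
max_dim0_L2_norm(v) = 0.29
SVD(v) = [[0.27, 0.43, 0.73], [-0.63, 0.75, -0.21], [0.72, 0.45, -0.53], [-0.14, -0.22, -0.37]] @ diag([0.40801568564351465, 0.17112273528446226, 0.0063411148559616645]) @ [[0.53,-0.68,0.52], [-0.82,-0.57,0.08], [0.24,-0.47,-0.85]]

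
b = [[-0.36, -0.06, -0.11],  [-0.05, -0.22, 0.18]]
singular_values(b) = [0.38, 0.29]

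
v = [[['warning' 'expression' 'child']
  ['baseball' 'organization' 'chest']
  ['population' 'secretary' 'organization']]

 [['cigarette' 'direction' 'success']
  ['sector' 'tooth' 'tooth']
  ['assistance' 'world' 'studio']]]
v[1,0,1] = 'direction'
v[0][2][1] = 'secretary'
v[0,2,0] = 'population'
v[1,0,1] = 'direction'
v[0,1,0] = 'baseball'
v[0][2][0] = 'population'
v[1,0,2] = 'success'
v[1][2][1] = 'world'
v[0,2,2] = 'organization'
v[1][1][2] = 'tooth'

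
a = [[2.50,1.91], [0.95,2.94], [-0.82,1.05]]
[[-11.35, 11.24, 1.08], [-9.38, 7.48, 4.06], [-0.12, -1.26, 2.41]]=a @ [[-2.79, 3.39, -0.83], [-2.29, 1.45, 1.65]]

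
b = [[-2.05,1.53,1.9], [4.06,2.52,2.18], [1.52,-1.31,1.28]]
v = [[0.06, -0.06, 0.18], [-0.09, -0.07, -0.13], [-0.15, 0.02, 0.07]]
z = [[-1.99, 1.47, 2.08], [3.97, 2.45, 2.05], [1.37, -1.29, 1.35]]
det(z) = -33.23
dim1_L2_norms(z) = [3.23, 5.1, 2.32]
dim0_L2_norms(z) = [4.65, 3.13, 3.22]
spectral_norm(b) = 5.39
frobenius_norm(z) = 6.46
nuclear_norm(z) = 10.44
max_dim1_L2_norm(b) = 5.25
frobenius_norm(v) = 0.31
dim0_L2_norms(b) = [4.8, 3.23, 3.16]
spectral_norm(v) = 0.24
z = v + b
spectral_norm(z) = 5.21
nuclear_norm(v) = 0.51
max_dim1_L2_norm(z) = 5.1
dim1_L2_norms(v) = [0.2, 0.17, 0.17]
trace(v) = 0.06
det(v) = -0.00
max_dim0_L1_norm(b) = 7.63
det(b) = -32.73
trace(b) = 1.75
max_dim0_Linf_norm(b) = 4.06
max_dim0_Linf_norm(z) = 3.97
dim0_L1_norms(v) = [0.3, 0.15, 0.38]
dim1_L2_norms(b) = [3.19, 5.25, 2.38]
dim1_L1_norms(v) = [0.3, 0.29, 0.24]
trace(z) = 1.81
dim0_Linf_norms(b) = [4.06, 2.52, 2.18]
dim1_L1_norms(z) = [5.54, 8.47, 4.01]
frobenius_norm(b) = 6.59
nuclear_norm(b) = 10.54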